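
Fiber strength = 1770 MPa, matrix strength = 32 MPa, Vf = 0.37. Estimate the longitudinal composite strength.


sigma_1 = sigma_f*Vf + sigma_m*(1-Vf) = 1770*0.37 + 32*0.63 = 675.1 MPa

675.1 MPa


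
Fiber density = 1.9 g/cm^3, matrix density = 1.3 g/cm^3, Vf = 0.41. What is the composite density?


rho_c = rho_f*Vf + rho_m*(1-Vf) = 1.9*0.41 + 1.3*0.59 = 1.546 g/cm^3

1.546 g/cm^3


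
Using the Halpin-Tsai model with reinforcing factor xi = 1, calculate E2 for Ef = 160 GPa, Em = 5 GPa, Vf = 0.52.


eta = (Ef/Em - 1)/(Ef/Em + xi) = (32.0 - 1)/(32.0 + 1) = 0.9394
E2 = Em*(1+xi*eta*Vf)/(1-eta*Vf) = 14.55 GPa

14.55 GPa


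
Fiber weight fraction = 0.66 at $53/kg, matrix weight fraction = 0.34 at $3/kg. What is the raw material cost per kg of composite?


Cost = cost_f*Wf + cost_m*Wm = 53*0.66 + 3*0.34 = $36.0/kg

$36.0/kg


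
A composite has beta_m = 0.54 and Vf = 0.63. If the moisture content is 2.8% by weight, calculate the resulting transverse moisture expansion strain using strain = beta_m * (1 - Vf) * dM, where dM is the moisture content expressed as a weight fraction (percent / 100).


dM = 2.8/100 = 0.028
strain = beta_m * (1-Vf) * dM = 0.54 * 0.37 * 0.028 = 0.0055944

0.0055944


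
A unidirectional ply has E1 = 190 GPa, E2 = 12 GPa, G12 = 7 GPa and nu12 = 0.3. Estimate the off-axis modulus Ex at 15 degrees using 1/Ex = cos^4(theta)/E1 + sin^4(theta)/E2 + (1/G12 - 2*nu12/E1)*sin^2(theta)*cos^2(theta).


cos^4(15) = 0.870513, sin^4(15) = 0.004487, sin^2(15)*cos^2(15) = 0.0625
1/G12 - 2*nu12/E1 = 1/7 - 2*0.3/190 = 0.139699 GPa^-1
1/Ex = 0.870513/190 + 0.004487/12 + 0.139699*0.0625 = 0.0136868 GPa^-1
Ex = 73.06 GPa

73.06 GPa


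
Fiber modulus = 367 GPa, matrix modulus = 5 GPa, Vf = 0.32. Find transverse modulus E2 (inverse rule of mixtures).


1/E2 = Vf/Ef + (1-Vf)/Em = 0.32/367 + 0.68/5
E2 = 7.31 GPa

7.31 GPa


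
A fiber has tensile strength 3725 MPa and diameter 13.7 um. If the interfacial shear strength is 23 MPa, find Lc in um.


Lc = sigma_f * d / (2 * tau_i) = 3725 * 13.7 / (2 * 23) = 1109.4 um

1109.4 um


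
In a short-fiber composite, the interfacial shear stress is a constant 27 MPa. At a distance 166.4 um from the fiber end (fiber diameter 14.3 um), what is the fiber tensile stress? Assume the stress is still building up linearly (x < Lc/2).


Force balance: sigma_f * (pi*d^2/4) = tau * (pi*d) * x  ->  sigma_f = 4 * tau * x / d
sigma_f = 4 * 27 * 166.4 / 14.3 = 1256.7 MPa

1256.7 MPa


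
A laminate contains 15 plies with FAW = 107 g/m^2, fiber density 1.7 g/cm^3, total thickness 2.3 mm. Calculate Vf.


Vf = n * FAW / (rho_f * h * 1000) = 15 * 107 / (1.7 * 2.3 * 1000) = 0.4105

0.4105


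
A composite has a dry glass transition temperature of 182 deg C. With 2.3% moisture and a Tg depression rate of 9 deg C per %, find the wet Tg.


Tg_wet = Tg_dry - k*moisture = 182 - 9*2.3 = 161.3 deg C

161.3 deg C


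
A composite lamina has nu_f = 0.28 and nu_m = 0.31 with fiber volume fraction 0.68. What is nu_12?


nu_12 = nu_f*Vf + nu_m*(1-Vf) = 0.28*0.68 + 0.31*0.32 = 0.2896

0.2896


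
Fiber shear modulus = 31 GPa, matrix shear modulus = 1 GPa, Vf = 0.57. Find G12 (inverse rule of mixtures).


1/G12 = Vf/Gf + (1-Vf)/Gm = 0.57/31 + 0.43/1
G12 = 2.23 GPa

2.23 GPa


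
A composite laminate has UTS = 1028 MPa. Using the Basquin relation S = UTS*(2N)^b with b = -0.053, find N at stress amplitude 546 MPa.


N = 0.5 * (S/UTS)^(1/b) = 0.5 * (546/1028)^(1/-0.053) = 76539.3147 cycles

76539.3147 cycles


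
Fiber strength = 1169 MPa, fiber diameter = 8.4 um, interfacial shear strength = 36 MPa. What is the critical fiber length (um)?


Lc = sigma_f * d / (2 * tau_i) = 1169 * 8.4 / (2 * 36) = 136.4 um

136.4 um


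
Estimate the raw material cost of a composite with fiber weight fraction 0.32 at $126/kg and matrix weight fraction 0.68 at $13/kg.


Cost = cost_f*Wf + cost_m*Wm = 126*0.32 + 13*0.68 = $49.16/kg

$49.16/kg


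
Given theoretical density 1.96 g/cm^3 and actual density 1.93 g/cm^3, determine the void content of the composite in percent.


Void% = (rho_theo - rho_actual)/rho_theo * 100 = (1.96 - 1.93)/1.96 * 100 = 1.53%

1.53%


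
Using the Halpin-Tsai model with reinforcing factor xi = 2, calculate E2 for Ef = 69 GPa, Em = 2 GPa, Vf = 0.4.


eta = (Ef/Em - 1)/(Ef/Em + xi) = (34.5 - 1)/(34.5 + 2) = 0.9178
E2 = Em*(1+xi*eta*Vf)/(1-eta*Vf) = 5.48 GPa

5.48 GPa


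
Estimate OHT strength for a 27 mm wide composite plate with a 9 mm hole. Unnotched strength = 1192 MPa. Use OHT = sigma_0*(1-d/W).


OHT = sigma_0*(1-d/W) = 1192*(1-9/27) = 794.7 MPa

794.7 MPa


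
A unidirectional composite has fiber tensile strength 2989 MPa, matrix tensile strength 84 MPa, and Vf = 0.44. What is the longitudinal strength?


sigma_1 = sigma_f*Vf + sigma_m*(1-Vf) = 2989*0.44 + 84*0.56 = 1362.2 MPa

1362.2 MPa


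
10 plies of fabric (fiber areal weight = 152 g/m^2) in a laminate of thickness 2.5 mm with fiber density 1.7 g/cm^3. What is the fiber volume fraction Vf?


Vf = n * FAW / (rho_f * h * 1000) = 10 * 152 / (1.7 * 2.5 * 1000) = 0.3576

0.3576


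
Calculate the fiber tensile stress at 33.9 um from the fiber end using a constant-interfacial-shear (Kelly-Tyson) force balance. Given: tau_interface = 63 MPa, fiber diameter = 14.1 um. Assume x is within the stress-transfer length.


Force balance: sigma_f * (pi*d^2/4) = tau * (pi*d) * x  ->  sigma_f = 4 * tau * x / d
sigma_f = 4 * 63 * 33.9 / 14.1 = 605.9 MPa

605.9 MPa


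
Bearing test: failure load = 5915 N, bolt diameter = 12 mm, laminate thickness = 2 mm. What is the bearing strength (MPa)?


sigma_br = F/(d*h) = 5915/(12*2) = 246.5 MPa

246.5 MPa


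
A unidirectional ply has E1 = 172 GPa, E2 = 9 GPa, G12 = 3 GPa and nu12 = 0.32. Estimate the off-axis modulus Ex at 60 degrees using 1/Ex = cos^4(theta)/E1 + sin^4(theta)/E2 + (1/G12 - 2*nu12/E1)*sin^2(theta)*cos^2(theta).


cos^4(60) = 0.0625, sin^4(60) = 0.5625, sin^2(60)*cos^2(60) = 0.1875
1/G12 - 2*nu12/E1 = 1/3 - 2*0.32/172 = 0.329612 GPa^-1
1/Ex = 0.0625/172 + 0.5625/9 + 0.329612*0.1875 = 0.1246657 GPa^-1
Ex = 8.02 GPa

8.02 GPa


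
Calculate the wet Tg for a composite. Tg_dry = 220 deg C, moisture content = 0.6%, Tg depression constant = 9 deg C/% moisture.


Tg_wet = Tg_dry - k*moisture = 220 - 9*0.6 = 214.6 deg C

214.6 deg C


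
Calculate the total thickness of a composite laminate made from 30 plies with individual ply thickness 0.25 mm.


h = n * t_ply = 30 * 0.25 = 7.5 mm

7.5 mm


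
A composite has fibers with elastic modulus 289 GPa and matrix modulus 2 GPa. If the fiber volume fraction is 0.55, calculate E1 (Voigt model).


E1 = Ef*Vf + Em*(1-Vf) = 289*0.55 + 2*0.45 = 159.85 GPa

159.85 GPa


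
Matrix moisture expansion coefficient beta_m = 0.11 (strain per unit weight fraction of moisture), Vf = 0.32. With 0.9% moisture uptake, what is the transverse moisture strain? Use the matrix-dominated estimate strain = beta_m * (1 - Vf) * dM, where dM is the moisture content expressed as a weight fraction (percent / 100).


dM = 0.9/100 = 0.009
strain = beta_m * (1-Vf) * dM = 0.11 * 0.68 * 0.009 = 0.0006732

0.0006732


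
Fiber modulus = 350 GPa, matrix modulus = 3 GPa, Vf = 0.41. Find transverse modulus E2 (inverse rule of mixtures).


1/E2 = Vf/Ef + (1-Vf)/Em = 0.41/350 + 0.59/3
E2 = 5.05 GPa

5.05 GPa


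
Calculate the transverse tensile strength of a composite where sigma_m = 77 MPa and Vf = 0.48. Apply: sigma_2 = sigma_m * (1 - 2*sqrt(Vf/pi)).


factor = 1 - 2*sqrt(0.48/pi) = 0.2182
sigma_2 = 77 * 0.2182 = 16.8 MPa

16.8 MPa


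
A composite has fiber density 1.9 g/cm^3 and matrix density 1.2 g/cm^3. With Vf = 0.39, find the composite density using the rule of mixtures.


rho_c = rho_f*Vf + rho_m*(1-Vf) = 1.9*0.39 + 1.2*0.61 = 1.473 g/cm^3

1.473 g/cm^3


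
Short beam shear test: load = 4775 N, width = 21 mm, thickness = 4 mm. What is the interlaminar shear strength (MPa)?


ILSS = 3F/(4bh) = 3*4775/(4*21*4) = 42.63 MPa

42.63 MPa


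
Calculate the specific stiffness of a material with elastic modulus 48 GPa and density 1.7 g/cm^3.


Specific stiffness = E/rho = 48/1.7 = 28.2 GPa/(g/cm^3)

28.2 GPa/(g/cm^3)


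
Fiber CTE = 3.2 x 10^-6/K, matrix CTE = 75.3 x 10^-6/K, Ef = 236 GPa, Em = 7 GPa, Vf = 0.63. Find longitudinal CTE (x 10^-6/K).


E1 = Ef*Vf + Em*(1-Vf) = 151.27
alpha_1 = (alpha_f*Ef*Vf + alpha_m*Em*(1-Vf))/E1 = 4.43 x 10^-6/K

4.43 x 10^-6/K


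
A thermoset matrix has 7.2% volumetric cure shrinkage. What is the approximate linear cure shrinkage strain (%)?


Linear shrinkage ≈ vol_shrink/3 = 7.2/3 = 2.4%

2.4%


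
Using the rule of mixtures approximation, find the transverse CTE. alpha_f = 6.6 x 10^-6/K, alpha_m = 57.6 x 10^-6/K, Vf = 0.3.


alpha_2 = alpha_f*Vf + alpha_m*(1-Vf) = 6.6*0.3 + 57.6*0.7 = 42.3 x 10^-6/K

42.3 x 10^-6/K


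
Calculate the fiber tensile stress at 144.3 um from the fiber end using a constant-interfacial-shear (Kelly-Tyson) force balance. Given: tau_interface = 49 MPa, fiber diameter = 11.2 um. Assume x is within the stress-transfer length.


Force balance: sigma_f * (pi*d^2/4) = tau * (pi*d) * x  ->  sigma_f = 4 * tau * x / d
sigma_f = 4 * 49 * 144.3 / 11.2 = 2525.3 MPa

2525.3 MPa


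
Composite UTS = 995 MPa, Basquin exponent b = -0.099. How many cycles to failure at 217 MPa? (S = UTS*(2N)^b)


N = 0.5 * (S/UTS)^(1/b) = 0.5 * (217/995)^(1/-0.099) = 2.3956e+06 cycles

2.3956e+06 cycles


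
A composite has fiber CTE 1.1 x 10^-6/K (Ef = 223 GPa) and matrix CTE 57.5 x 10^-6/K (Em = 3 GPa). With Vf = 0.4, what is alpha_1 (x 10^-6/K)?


E1 = Ef*Vf + Em*(1-Vf) = 91.0
alpha_1 = (alpha_f*Ef*Vf + alpha_m*Em*(1-Vf))/E1 = 2.22 x 10^-6/K

2.22 x 10^-6/K


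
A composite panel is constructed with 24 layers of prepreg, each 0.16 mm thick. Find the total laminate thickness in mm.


h = n * t_ply = 24 * 0.16 = 3.84 mm

3.84 mm


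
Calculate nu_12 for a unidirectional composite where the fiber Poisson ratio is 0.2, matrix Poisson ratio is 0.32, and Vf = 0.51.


nu_12 = nu_f*Vf + nu_m*(1-Vf) = 0.2*0.51 + 0.32*0.49 = 0.2588

0.2588


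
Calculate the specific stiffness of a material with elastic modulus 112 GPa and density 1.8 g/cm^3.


Specific stiffness = E/rho = 112/1.8 = 62.2 GPa/(g/cm^3)

62.2 GPa/(g/cm^3)


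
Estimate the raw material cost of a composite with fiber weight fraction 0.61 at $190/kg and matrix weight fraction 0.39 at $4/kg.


Cost = cost_f*Wf + cost_m*Wm = 190*0.61 + 4*0.39 = $117.46/kg

$117.46/kg


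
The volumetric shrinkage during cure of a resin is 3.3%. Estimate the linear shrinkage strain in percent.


Linear shrinkage ≈ vol_shrink/3 = 3.3/3 = 1.1%

1.1%


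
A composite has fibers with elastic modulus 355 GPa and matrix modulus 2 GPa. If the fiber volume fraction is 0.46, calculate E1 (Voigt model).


E1 = Ef*Vf + Em*(1-Vf) = 355*0.46 + 2*0.54 = 164.38 GPa

164.38 GPa


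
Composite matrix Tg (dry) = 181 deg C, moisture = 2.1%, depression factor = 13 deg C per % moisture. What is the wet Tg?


Tg_wet = Tg_dry - k*moisture = 181 - 13*2.1 = 153.7 deg C

153.7 deg C


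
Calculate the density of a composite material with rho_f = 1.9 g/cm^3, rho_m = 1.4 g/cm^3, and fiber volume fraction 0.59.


rho_c = rho_f*Vf + rho_m*(1-Vf) = 1.9*0.59 + 1.4*0.41 = 1.695 g/cm^3

1.695 g/cm^3


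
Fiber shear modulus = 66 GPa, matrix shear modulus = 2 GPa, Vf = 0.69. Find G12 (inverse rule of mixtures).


1/G12 = Vf/Gf + (1-Vf)/Gm = 0.69/66 + 0.31/2
G12 = 6.04 GPa

6.04 GPa


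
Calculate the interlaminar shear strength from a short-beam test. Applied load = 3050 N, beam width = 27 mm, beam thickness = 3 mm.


ILSS = 3F/(4bh) = 3*3050/(4*27*3) = 28.24 MPa

28.24 MPa


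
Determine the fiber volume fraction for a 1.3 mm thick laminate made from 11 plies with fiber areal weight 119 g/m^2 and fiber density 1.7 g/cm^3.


Vf = n * FAW / (rho_f * h * 1000) = 11 * 119 / (1.7 * 1.3 * 1000) = 0.5923

0.5923


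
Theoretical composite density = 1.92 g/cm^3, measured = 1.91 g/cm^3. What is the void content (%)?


Void% = (rho_theo - rho_actual)/rho_theo * 100 = (1.92 - 1.91)/1.92 * 100 = 0.52%

0.52%


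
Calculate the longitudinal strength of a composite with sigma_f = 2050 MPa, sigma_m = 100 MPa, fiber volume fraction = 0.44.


sigma_1 = sigma_f*Vf + sigma_m*(1-Vf) = 2050*0.44 + 100*0.56 = 958.0 MPa

958.0 MPa


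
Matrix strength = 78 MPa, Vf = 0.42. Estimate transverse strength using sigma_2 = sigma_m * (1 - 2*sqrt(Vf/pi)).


factor = 1 - 2*sqrt(0.42/pi) = 0.2687
sigma_2 = 78 * 0.2687 = 20.96 MPa

20.96 MPa


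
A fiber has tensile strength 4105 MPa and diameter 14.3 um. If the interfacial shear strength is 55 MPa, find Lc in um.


Lc = sigma_f * d / (2 * tau_i) = 4105 * 14.3 / (2 * 55) = 533.7 um

533.7 um


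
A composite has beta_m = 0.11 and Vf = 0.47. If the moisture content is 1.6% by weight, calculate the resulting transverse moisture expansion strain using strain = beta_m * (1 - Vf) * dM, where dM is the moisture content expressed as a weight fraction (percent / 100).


dM = 1.6/100 = 0.016
strain = beta_m * (1-Vf) * dM = 0.11 * 0.53 * 0.016 = 0.0009328

0.0009328


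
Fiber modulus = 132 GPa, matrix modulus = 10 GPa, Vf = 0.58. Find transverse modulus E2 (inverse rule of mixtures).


1/E2 = Vf/Ef + (1-Vf)/Em = 0.58/132 + 0.42/10
E2 = 21.55 GPa

21.55 GPa


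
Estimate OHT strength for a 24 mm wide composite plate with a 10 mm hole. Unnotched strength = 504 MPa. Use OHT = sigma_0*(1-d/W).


OHT = sigma_0*(1-d/W) = 504*(1-10/24) = 294.0 MPa

294.0 MPa


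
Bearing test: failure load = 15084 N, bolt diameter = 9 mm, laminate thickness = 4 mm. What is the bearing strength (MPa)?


sigma_br = F/(d*h) = 15084/(9*4) = 419.0 MPa

419.0 MPa


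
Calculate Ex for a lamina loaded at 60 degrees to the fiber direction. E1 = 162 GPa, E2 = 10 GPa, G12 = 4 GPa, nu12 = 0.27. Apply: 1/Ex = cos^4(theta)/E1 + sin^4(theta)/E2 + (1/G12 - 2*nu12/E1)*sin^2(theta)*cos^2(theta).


cos^4(60) = 0.0625, sin^4(60) = 0.5625, sin^2(60)*cos^2(60) = 0.1875
1/G12 - 2*nu12/E1 = 1/4 - 2*0.27/162 = 0.246667 GPa^-1
1/Ex = 0.0625/162 + 0.5625/10 + 0.246667*0.1875 = 0.1028858 GPa^-1
Ex = 9.72 GPa

9.72 GPa


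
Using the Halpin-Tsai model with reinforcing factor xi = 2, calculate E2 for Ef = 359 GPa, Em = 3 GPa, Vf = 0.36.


eta = (Ef/Em - 1)/(Ef/Em + xi) = (119.6667 - 1)/(119.6667 + 2) = 0.9753
E2 = Em*(1+xi*eta*Vf)/(1-eta*Vf) = 7.87 GPa

7.87 GPa


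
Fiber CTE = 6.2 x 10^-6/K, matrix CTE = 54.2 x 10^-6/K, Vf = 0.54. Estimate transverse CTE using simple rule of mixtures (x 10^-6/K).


alpha_2 = alpha_f*Vf + alpha_m*(1-Vf) = 6.2*0.54 + 54.2*0.46 = 28.3 x 10^-6/K

28.3 x 10^-6/K


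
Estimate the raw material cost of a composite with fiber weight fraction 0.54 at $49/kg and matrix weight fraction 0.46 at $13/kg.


Cost = cost_f*Wf + cost_m*Wm = 49*0.54 + 13*0.46 = $32.44/kg

$32.44/kg


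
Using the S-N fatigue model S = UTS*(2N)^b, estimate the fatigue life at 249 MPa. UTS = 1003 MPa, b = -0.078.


N = 0.5 * (S/UTS)^(1/b) = 0.5 * (249/1003)^(1/-0.078) = 2.8621e+07 cycles

2.8621e+07 cycles


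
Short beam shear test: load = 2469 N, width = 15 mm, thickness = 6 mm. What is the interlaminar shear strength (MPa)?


ILSS = 3F/(4bh) = 3*2469/(4*15*6) = 20.58 MPa

20.58 MPa


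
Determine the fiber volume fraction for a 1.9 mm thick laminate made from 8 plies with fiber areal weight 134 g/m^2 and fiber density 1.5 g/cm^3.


Vf = n * FAW / (rho_f * h * 1000) = 8 * 134 / (1.5 * 1.9 * 1000) = 0.3761

0.3761


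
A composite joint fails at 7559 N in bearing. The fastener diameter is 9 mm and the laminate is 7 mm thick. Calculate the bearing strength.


sigma_br = F/(d*h) = 7559/(9*7) = 120.0 MPa

120.0 MPa


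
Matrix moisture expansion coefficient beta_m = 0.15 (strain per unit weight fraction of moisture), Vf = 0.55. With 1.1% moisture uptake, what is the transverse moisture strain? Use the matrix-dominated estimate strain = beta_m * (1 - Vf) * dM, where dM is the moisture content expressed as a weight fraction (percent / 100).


dM = 1.1/100 = 0.011
strain = beta_m * (1-Vf) * dM = 0.15 * 0.45 * 0.011 = 0.0007425

0.0007425


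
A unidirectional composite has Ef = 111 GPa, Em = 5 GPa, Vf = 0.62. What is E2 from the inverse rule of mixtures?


1/E2 = Vf/Ef + (1-Vf)/Em = 0.62/111 + 0.38/5
E2 = 12.26 GPa

12.26 GPa


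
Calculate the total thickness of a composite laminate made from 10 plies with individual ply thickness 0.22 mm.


h = n * t_ply = 10 * 0.22 = 2.2 mm

2.2 mm


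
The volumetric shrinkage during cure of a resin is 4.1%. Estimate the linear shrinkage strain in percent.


Linear shrinkage ≈ vol_shrink/3 = 4.1/3 = 1.367%

1.367%


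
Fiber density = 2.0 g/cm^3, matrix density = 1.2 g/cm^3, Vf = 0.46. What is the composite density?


rho_c = rho_f*Vf + rho_m*(1-Vf) = 2.0*0.46 + 1.2*0.54 = 1.568 g/cm^3

1.568 g/cm^3


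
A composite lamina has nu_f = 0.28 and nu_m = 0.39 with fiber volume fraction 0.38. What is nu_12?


nu_12 = nu_f*Vf + nu_m*(1-Vf) = 0.28*0.38 + 0.39*0.62 = 0.3482

0.3482


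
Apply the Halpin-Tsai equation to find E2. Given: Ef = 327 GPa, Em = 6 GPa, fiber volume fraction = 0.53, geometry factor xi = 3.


eta = (Ef/Em - 1)/(Ef/Em + xi) = (54.5 - 1)/(54.5 + 3) = 0.9304
E2 = Em*(1+xi*eta*Vf)/(1-eta*Vf) = 29.35 GPa

29.35 GPa


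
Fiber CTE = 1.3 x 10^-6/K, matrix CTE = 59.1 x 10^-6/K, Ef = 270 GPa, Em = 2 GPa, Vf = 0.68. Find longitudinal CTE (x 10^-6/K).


E1 = Ef*Vf + Em*(1-Vf) = 184.24
alpha_1 = (alpha_f*Ef*Vf + alpha_m*Em*(1-Vf))/E1 = 1.5 x 10^-6/K

1.5 x 10^-6/K


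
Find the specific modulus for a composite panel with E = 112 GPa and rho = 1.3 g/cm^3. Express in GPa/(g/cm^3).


Specific stiffness = E/rho = 112/1.3 = 86.2 GPa/(g/cm^3)

86.2 GPa/(g/cm^3)


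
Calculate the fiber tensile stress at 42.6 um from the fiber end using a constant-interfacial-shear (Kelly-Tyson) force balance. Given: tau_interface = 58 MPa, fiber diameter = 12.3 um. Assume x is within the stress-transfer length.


Force balance: sigma_f * (pi*d^2/4) = tau * (pi*d) * x  ->  sigma_f = 4 * tau * x / d
sigma_f = 4 * 58 * 42.6 / 12.3 = 803.5 MPa

803.5 MPa


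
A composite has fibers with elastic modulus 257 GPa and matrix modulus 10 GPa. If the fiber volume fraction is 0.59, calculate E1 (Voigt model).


E1 = Ef*Vf + Em*(1-Vf) = 257*0.59 + 10*0.41 = 155.73 GPa

155.73 GPa


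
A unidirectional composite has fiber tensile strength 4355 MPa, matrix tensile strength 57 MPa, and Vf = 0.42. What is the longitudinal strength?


sigma_1 = sigma_f*Vf + sigma_m*(1-Vf) = 4355*0.42 + 57*0.58 = 1862.2 MPa

1862.2 MPa


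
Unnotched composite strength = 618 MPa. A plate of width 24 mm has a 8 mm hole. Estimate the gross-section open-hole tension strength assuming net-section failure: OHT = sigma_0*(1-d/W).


OHT = sigma_0*(1-d/W) = 618*(1-8/24) = 412.0 MPa

412.0 MPa


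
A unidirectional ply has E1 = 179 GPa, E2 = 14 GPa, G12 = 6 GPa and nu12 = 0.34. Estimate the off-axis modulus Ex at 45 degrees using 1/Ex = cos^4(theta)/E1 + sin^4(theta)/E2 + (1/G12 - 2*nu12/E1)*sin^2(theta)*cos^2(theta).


cos^4(45) = 0.25, sin^4(45) = 0.25, sin^2(45)*cos^2(45) = 0.25
1/G12 - 2*nu12/E1 = 1/6 - 2*0.34/179 = 0.162868 GPa^-1
1/Ex = 0.25/179 + 0.25/14 + 0.162868*0.25 = 0.0599707 GPa^-1
Ex = 16.67 GPa

16.67 GPa


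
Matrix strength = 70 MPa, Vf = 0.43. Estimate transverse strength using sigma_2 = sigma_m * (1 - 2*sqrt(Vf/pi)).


factor = 1 - 2*sqrt(0.43/pi) = 0.2601
sigma_2 = 70 * 0.2601 = 18.21 MPa

18.21 MPa


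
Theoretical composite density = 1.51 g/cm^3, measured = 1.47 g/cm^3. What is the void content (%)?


Void% = (rho_theo - rho_actual)/rho_theo * 100 = (1.51 - 1.47)/1.51 * 100 = 2.65%

2.65%


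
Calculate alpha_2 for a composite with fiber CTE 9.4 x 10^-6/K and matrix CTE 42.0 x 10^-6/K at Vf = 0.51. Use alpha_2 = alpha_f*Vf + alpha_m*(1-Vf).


alpha_2 = alpha_f*Vf + alpha_m*(1-Vf) = 9.4*0.51 + 42.0*0.49 = 25.4 x 10^-6/K

25.4 x 10^-6/K


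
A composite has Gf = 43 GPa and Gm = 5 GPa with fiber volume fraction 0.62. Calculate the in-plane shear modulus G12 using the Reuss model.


1/G12 = Vf/Gf + (1-Vf)/Gm = 0.62/43 + 0.38/5
G12 = 11.06 GPa

11.06 GPa


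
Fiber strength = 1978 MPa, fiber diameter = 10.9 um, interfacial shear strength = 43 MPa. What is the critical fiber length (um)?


Lc = sigma_f * d / (2 * tau_i) = 1978 * 10.9 / (2 * 43) = 250.7 um

250.7 um


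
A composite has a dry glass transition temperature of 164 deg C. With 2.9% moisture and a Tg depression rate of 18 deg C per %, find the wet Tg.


Tg_wet = Tg_dry - k*moisture = 164 - 18*2.9 = 111.8 deg C

111.8 deg C


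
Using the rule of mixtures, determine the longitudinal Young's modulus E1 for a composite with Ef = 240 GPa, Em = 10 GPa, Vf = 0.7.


E1 = Ef*Vf + Em*(1-Vf) = 240*0.7 + 10*0.3 = 171.0 GPa

171.0 GPa


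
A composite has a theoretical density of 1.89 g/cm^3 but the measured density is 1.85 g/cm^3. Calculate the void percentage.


Void% = (rho_theo - rho_actual)/rho_theo * 100 = (1.89 - 1.85)/1.89 * 100 = 2.12%

2.12%


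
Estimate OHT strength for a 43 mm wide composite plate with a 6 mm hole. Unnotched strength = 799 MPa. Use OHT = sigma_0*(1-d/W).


OHT = sigma_0*(1-d/W) = 799*(1-6/43) = 687.5 MPa

687.5 MPa


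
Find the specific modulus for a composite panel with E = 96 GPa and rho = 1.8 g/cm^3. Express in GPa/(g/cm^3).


Specific stiffness = E/rho = 96/1.8 = 53.3 GPa/(g/cm^3)

53.3 GPa/(g/cm^3)


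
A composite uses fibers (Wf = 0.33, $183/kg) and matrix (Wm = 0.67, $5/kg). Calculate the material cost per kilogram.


Cost = cost_f*Wf + cost_m*Wm = 183*0.33 + 5*0.67 = $63.74/kg

$63.74/kg


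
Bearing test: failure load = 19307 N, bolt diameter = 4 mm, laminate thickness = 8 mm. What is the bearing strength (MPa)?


sigma_br = F/(d*h) = 19307/(4*8) = 603.3 MPa

603.3 MPa


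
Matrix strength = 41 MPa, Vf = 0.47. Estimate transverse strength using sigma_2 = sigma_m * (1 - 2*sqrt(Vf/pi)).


factor = 1 - 2*sqrt(0.47/pi) = 0.2264
sigma_2 = 41 * 0.2264 = 9.28 MPa

9.28 MPa


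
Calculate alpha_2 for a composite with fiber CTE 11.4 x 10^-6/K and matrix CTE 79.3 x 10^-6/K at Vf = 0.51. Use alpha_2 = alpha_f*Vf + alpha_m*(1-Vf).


alpha_2 = alpha_f*Vf + alpha_m*(1-Vf) = 11.4*0.51 + 79.3*0.49 = 44.7 x 10^-6/K

44.7 x 10^-6/K


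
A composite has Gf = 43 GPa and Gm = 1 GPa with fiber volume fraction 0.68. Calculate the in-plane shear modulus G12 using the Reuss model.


1/G12 = Vf/Gf + (1-Vf)/Gm = 0.68/43 + 0.32/1
G12 = 2.98 GPa

2.98 GPa


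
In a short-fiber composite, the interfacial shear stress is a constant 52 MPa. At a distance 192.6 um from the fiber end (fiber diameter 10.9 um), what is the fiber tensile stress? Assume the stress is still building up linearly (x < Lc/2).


Force balance: sigma_f * (pi*d^2/4) = tau * (pi*d) * x  ->  sigma_f = 4 * tau * x / d
sigma_f = 4 * 52 * 192.6 / 10.9 = 3675.3 MPa

3675.3 MPa


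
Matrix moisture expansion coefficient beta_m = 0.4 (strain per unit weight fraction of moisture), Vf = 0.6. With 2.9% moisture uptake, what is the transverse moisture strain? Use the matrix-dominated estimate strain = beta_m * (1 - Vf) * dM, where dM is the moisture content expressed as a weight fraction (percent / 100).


dM = 2.9/100 = 0.029
strain = beta_m * (1-Vf) * dM = 0.4 * 0.4 * 0.029 = 0.00464

0.00464


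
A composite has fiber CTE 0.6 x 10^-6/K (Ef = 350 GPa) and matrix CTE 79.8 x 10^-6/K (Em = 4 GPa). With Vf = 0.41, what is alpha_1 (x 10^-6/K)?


E1 = Ef*Vf + Em*(1-Vf) = 145.86
alpha_1 = (alpha_f*Ef*Vf + alpha_m*Em*(1-Vf))/E1 = 1.88 x 10^-6/K

1.88 x 10^-6/K


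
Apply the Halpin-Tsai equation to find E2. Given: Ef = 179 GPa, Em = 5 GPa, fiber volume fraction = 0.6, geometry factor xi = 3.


eta = (Ef/Em - 1)/(Ef/Em + xi) = (35.8 - 1)/(35.8 + 3) = 0.8969
E2 = Em*(1+xi*eta*Vf)/(1-eta*Vf) = 28.3 GPa

28.3 GPa


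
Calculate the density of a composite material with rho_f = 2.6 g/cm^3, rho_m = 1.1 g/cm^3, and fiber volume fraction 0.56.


rho_c = rho_f*Vf + rho_m*(1-Vf) = 2.6*0.56 + 1.1*0.44 = 1.94 g/cm^3

1.94 g/cm^3


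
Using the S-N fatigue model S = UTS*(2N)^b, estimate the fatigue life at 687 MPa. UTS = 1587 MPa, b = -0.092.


N = 0.5 * (S/UTS)^(1/b) = 0.5 * (687/1587)^(1/-0.092) = 4480.8806 cycles

4480.8806 cycles


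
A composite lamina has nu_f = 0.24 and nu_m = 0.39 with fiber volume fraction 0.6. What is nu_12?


nu_12 = nu_f*Vf + nu_m*(1-Vf) = 0.24*0.6 + 0.39*0.4 = 0.3

0.3


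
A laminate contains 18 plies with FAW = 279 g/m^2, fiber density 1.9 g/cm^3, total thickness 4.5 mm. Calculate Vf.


Vf = n * FAW / (rho_f * h * 1000) = 18 * 279 / (1.9 * 4.5 * 1000) = 0.5874

0.5874


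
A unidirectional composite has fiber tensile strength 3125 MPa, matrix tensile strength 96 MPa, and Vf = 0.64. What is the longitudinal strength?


sigma_1 = sigma_f*Vf + sigma_m*(1-Vf) = 3125*0.64 + 96*0.36 = 2034.6 MPa

2034.6 MPa


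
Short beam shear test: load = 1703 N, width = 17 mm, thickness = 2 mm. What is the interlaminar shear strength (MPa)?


ILSS = 3F/(4bh) = 3*1703/(4*17*2) = 37.57 MPa

37.57 MPa


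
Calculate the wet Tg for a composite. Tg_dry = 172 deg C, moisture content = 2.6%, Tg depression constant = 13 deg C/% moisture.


Tg_wet = Tg_dry - k*moisture = 172 - 13*2.6 = 138.2 deg C

138.2 deg C


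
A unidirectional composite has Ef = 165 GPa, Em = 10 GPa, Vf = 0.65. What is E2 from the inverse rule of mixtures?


1/E2 = Vf/Ef + (1-Vf)/Em = 0.65/165 + 0.35/10
E2 = 25.68 GPa

25.68 GPa


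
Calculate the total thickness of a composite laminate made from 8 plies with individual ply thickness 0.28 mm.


h = n * t_ply = 8 * 0.28 = 2.24 mm

2.24 mm


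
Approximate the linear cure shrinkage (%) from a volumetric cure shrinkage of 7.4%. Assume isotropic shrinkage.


Linear shrinkage ≈ vol_shrink/3 = 7.4/3 = 2.467%

2.467%


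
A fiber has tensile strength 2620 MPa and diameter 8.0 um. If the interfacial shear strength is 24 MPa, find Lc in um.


Lc = sigma_f * d / (2 * tau_i) = 2620 * 8.0 / (2 * 24) = 436.7 um

436.7 um


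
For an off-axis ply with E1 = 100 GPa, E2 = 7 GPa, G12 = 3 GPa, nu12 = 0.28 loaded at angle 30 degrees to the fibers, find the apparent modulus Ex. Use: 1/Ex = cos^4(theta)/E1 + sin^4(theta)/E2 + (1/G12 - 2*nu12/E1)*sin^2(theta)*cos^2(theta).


cos^4(30) = 0.5625, sin^4(30) = 0.0625, sin^2(30)*cos^2(30) = 0.1875
1/G12 - 2*nu12/E1 = 1/3 - 2*0.28/100 = 0.327733 GPa^-1
1/Ex = 0.5625/100 + 0.0625/7 + 0.327733*0.1875 = 0.0760036 GPa^-1
Ex = 13.16 GPa

13.16 GPa


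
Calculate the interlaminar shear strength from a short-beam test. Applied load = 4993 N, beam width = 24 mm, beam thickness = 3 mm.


ILSS = 3F/(4bh) = 3*4993/(4*24*3) = 52.01 MPa

52.01 MPa


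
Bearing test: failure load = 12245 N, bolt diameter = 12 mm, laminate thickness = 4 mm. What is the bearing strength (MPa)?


sigma_br = F/(d*h) = 12245/(12*4) = 255.1 MPa

255.1 MPa


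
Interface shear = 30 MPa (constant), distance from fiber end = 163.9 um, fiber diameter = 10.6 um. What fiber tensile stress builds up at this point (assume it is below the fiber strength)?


Force balance: sigma_f * (pi*d^2/4) = tau * (pi*d) * x  ->  sigma_f = 4 * tau * x / d
sigma_f = 4 * 30 * 163.9 / 10.6 = 1855.5 MPa

1855.5 MPa


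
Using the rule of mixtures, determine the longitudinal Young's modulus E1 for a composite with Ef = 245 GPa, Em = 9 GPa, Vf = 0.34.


E1 = Ef*Vf + Em*(1-Vf) = 245*0.34 + 9*0.66 = 89.24 GPa

89.24 GPa


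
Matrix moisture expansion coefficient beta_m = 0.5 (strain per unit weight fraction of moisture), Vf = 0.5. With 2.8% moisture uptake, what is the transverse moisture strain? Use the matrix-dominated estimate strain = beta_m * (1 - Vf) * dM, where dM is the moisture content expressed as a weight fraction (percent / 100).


dM = 2.8/100 = 0.028
strain = beta_m * (1-Vf) * dM = 0.5 * 0.5 * 0.028 = 0.007

0.007


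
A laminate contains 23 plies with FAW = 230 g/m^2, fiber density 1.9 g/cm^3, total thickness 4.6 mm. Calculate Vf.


Vf = n * FAW / (rho_f * h * 1000) = 23 * 230 / (1.9 * 4.6 * 1000) = 0.6053

0.6053


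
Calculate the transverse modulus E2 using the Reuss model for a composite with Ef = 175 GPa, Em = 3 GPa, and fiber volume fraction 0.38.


1/E2 = Vf/Ef + (1-Vf)/Em = 0.38/175 + 0.62/3
E2 = 4.79 GPa

4.79 GPa


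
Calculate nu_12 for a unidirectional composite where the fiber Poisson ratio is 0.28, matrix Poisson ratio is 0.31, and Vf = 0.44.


nu_12 = nu_f*Vf + nu_m*(1-Vf) = 0.28*0.44 + 0.31*0.56 = 0.2968

0.2968


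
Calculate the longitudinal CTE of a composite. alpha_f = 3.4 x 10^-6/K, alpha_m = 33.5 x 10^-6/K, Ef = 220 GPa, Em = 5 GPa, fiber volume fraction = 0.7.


E1 = Ef*Vf + Em*(1-Vf) = 155.5
alpha_1 = (alpha_f*Ef*Vf + alpha_m*Em*(1-Vf))/E1 = 3.69 x 10^-6/K

3.69 x 10^-6/K


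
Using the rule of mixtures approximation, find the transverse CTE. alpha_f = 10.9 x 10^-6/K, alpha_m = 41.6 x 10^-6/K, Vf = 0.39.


alpha_2 = alpha_f*Vf + alpha_m*(1-Vf) = 10.9*0.39 + 41.6*0.61 = 29.6 x 10^-6/K

29.6 x 10^-6/K


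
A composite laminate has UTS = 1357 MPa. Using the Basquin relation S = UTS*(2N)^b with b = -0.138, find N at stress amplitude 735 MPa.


N = 0.5 * (S/UTS)^(1/b) = 0.5 * (735/1357)^(1/-0.138) = 42.5232 cycles

42.5232 cycles


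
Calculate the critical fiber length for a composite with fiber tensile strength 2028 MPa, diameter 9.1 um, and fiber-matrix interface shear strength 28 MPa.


Lc = sigma_f * d / (2 * tau_i) = 2028 * 9.1 / (2 * 28) = 329.6 um

329.6 um


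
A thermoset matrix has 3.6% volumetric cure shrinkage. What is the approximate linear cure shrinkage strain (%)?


Linear shrinkage ≈ vol_shrink/3 = 3.6/3 = 1.2%

1.2%


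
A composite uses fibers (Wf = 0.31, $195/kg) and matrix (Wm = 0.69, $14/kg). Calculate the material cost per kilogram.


Cost = cost_f*Wf + cost_m*Wm = 195*0.31 + 14*0.69 = $70.11/kg

$70.11/kg


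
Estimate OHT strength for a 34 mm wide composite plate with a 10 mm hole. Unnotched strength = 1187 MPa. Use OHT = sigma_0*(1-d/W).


OHT = sigma_0*(1-d/W) = 1187*(1-10/34) = 837.9 MPa

837.9 MPa


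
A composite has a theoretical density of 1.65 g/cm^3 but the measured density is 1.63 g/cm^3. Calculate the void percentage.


Void% = (rho_theo - rho_actual)/rho_theo * 100 = (1.65 - 1.63)/1.65 * 100 = 1.21%

1.21%


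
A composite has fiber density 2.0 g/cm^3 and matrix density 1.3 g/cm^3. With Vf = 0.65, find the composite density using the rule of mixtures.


rho_c = rho_f*Vf + rho_m*(1-Vf) = 2.0*0.65 + 1.3*0.35 = 1.755 g/cm^3

1.755 g/cm^3


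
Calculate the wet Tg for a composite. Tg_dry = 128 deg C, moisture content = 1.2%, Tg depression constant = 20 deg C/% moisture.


Tg_wet = Tg_dry - k*moisture = 128 - 20*1.2 = 104.0 deg C

104.0 deg C


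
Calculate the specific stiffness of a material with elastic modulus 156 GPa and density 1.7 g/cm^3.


Specific stiffness = E/rho = 156/1.7 = 91.8 GPa/(g/cm^3)

91.8 GPa/(g/cm^3)


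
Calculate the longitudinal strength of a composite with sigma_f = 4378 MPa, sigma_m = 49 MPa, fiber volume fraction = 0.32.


sigma_1 = sigma_f*Vf + sigma_m*(1-Vf) = 4378*0.32 + 49*0.68 = 1434.3 MPa

1434.3 MPa


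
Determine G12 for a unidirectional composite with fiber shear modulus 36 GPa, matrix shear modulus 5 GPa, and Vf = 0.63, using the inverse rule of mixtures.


1/G12 = Vf/Gf + (1-Vf)/Gm = 0.63/36 + 0.37/5
G12 = 10.93 GPa

10.93 GPa


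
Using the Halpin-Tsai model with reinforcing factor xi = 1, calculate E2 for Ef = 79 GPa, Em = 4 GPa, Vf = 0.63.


eta = (Ef/Em - 1)/(Ef/Em + xi) = (19.75 - 1)/(19.75 + 1) = 0.9036
E2 = Em*(1+xi*eta*Vf)/(1-eta*Vf) = 14.57 GPa

14.57 GPa


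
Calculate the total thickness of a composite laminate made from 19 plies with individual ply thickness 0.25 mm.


h = n * t_ply = 19 * 0.25 = 4.75 mm

4.75 mm


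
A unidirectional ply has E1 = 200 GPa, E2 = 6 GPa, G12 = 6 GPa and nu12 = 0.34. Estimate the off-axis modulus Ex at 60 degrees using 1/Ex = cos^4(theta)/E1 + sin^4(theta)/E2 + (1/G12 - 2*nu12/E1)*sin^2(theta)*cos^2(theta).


cos^4(60) = 0.0625, sin^4(60) = 0.5625, sin^2(60)*cos^2(60) = 0.1875
1/G12 - 2*nu12/E1 = 1/6 - 2*0.34/200 = 0.163267 GPa^-1
1/Ex = 0.0625/200 + 0.5625/6 + 0.163267*0.1875 = 0.124675 GPa^-1
Ex = 8.02 GPa

8.02 GPa


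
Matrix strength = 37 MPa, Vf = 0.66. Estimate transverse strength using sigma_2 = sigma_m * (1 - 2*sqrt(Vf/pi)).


factor = 1 - 2*sqrt(0.66/pi) = 0.0833
sigma_2 = 37 * 0.0833 = 3.08 MPa

3.08 MPa


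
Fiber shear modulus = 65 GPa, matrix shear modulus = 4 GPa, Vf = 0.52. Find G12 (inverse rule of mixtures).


1/G12 = Vf/Gf + (1-Vf)/Gm = 0.52/65 + 0.48/4
G12 = 7.81 GPa

7.81 GPa


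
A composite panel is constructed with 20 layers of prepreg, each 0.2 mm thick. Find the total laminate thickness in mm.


h = n * t_ply = 20 * 0.2 = 4.0 mm

4.0 mm


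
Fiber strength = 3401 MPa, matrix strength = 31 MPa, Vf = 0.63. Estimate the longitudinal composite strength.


sigma_1 = sigma_f*Vf + sigma_m*(1-Vf) = 3401*0.63 + 31*0.37 = 2154.1 MPa

2154.1 MPa


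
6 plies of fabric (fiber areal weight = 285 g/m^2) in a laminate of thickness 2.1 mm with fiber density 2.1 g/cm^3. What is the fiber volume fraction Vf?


Vf = n * FAW / (rho_f * h * 1000) = 6 * 285 / (2.1 * 2.1 * 1000) = 0.3878

0.3878


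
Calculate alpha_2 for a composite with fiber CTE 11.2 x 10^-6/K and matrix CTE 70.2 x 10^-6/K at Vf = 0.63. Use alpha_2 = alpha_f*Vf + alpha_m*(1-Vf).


alpha_2 = alpha_f*Vf + alpha_m*(1-Vf) = 11.2*0.63 + 70.2*0.37 = 33.0 x 10^-6/K

33.0 x 10^-6/K


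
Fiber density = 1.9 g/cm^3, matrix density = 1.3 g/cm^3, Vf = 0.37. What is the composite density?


rho_c = rho_f*Vf + rho_m*(1-Vf) = 1.9*0.37 + 1.3*0.63 = 1.522 g/cm^3

1.522 g/cm^3


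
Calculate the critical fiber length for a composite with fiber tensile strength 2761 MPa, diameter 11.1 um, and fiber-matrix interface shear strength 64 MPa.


Lc = sigma_f * d / (2 * tau_i) = 2761 * 11.1 / (2 * 64) = 239.4 um

239.4 um


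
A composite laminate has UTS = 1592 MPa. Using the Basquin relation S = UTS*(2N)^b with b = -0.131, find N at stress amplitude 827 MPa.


N = 0.5 * (S/UTS)^(1/b) = 0.5 * (827/1592)^(1/-0.131) = 74.1735 cycles

74.1735 cycles


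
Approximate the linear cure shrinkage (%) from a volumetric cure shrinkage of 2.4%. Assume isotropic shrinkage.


Linear shrinkage ≈ vol_shrink/3 = 2.4/3 = 0.8%

0.8%


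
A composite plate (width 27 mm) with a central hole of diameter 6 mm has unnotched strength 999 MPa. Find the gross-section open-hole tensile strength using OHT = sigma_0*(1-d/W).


OHT = sigma_0*(1-d/W) = 999*(1-6/27) = 777.0 MPa

777.0 MPa


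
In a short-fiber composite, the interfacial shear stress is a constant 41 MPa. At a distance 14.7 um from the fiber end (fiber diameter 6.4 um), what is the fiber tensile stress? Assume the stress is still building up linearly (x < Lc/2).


Force balance: sigma_f * (pi*d^2/4) = tau * (pi*d) * x  ->  sigma_f = 4 * tau * x / d
sigma_f = 4 * 41 * 14.7 / 6.4 = 376.7 MPa

376.7 MPa


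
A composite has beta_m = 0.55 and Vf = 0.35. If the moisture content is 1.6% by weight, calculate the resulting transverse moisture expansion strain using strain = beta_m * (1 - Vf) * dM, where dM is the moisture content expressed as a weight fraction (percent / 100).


dM = 1.6/100 = 0.016
strain = beta_m * (1-Vf) * dM = 0.55 * 0.65 * 0.016 = 0.00572

0.00572


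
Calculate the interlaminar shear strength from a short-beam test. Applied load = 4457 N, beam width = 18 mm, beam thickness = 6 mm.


ILSS = 3F/(4bh) = 3*4457/(4*18*6) = 30.95 MPa

30.95 MPa


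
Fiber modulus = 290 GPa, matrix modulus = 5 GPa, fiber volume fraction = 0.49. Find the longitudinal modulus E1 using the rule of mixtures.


E1 = Ef*Vf + Em*(1-Vf) = 290*0.49 + 5*0.51 = 144.65 GPa

144.65 GPa


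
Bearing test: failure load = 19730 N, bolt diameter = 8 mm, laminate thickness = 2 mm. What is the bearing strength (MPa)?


sigma_br = F/(d*h) = 19730/(8*2) = 1233.1 MPa

1233.1 MPa


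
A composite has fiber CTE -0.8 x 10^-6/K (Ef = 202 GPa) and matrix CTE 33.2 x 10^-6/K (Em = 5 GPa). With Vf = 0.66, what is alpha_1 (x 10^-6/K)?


E1 = Ef*Vf + Em*(1-Vf) = 135.02
alpha_1 = (alpha_f*Ef*Vf + alpha_m*Em*(1-Vf))/E1 = -0.37 x 10^-6/K

-0.37 x 10^-6/K


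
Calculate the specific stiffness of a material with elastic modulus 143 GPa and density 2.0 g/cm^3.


Specific stiffness = E/rho = 143/2.0 = 71.5 GPa/(g/cm^3)

71.5 GPa/(g/cm^3)


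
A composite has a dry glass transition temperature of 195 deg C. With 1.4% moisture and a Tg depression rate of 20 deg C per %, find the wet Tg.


Tg_wet = Tg_dry - k*moisture = 195 - 20*1.4 = 167.0 deg C

167.0 deg C


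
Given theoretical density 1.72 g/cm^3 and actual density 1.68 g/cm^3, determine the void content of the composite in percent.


Void% = (rho_theo - rho_actual)/rho_theo * 100 = (1.72 - 1.68)/1.72 * 100 = 2.33%

2.33%


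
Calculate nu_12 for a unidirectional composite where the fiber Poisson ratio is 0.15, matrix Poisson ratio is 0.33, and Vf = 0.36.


nu_12 = nu_f*Vf + nu_m*(1-Vf) = 0.15*0.36 + 0.33*0.64 = 0.2652

0.2652


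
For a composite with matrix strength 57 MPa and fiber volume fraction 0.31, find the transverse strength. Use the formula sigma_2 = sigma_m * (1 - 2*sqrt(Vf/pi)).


factor = 1 - 2*sqrt(0.31/pi) = 0.3717
sigma_2 = 57 * 0.3717 = 21.19 MPa

21.19 MPa


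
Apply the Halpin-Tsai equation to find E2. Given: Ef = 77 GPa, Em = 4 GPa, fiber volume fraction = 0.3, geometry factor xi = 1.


eta = (Ef/Em - 1)/(Ef/Em + xi) = (19.25 - 1)/(19.25 + 1) = 0.9012
E2 = Em*(1+xi*eta*Vf)/(1-eta*Vf) = 6.96 GPa

6.96 GPa


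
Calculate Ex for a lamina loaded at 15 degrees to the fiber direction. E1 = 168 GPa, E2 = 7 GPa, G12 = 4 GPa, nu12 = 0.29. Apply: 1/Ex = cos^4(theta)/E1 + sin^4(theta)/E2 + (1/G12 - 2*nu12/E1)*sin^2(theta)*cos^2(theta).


cos^4(15) = 0.870513, sin^4(15) = 0.004487, sin^2(15)*cos^2(15) = 0.0625
1/G12 - 2*nu12/E1 = 1/4 - 2*0.29/168 = 0.246548 GPa^-1
1/Ex = 0.870513/168 + 0.004487/7 + 0.246548*0.0625 = 0.0212319 GPa^-1
Ex = 47.1 GPa

47.1 GPa


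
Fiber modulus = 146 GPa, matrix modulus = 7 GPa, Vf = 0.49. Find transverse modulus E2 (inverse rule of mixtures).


1/E2 = Vf/Ef + (1-Vf)/Em = 0.49/146 + 0.51/7
E2 = 13.12 GPa

13.12 GPa


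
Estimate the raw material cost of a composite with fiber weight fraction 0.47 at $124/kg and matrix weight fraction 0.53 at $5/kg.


Cost = cost_f*Wf + cost_m*Wm = 124*0.47 + 5*0.53 = $60.93/kg

$60.93/kg


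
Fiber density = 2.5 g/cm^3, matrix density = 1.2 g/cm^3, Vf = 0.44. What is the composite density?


rho_c = rho_f*Vf + rho_m*(1-Vf) = 2.5*0.44 + 1.2*0.56 = 1.772 g/cm^3

1.772 g/cm^3


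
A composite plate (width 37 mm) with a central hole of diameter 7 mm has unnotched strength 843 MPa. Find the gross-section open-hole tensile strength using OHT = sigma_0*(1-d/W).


OHT = sigma_0*(1-d/W) = 843*(1-7/37) = 683.5 MPa

683.5 MPa


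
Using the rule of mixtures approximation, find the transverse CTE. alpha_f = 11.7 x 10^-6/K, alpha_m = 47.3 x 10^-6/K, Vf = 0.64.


alpha_2 = alpha_f*Vf + alpha_m*(1-Vf) = 11.7*0.64 + 47.3*0.36 = 24.5 x 10^-6/K

24.5 x 10^-6/K


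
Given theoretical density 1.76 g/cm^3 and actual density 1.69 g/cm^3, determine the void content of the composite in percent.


Void% = (rho_theo - rho_actual)/rho_theo * 100 = (1.76 - 1.69)/1.76 * 100 = 3.98%

3.98%
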